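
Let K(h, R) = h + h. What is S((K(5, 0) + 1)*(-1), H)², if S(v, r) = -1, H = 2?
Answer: 1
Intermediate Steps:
K(h, R) = 2*h
S((K(5, 0) + 1)*(-1), H)² = (-1)² = 1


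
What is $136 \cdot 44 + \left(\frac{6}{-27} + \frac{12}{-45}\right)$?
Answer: $\frac{269258}{45} \approx 5983.5$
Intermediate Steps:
$136 \cdot 44 + \left(\frac{6}{-27} + \frac{12}{-45}\right) = 5984 + \left(6 \left(- \frac{1}{27}\right) + 12 \left(- \frac{1}{45}\right)\right) = 5984 - \frac{22}{45} = \frac{269258}{45}$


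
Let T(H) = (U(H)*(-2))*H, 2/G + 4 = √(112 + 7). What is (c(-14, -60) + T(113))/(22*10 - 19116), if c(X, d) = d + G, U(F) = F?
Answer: 1318293/973144 - √119/973144 ≈ 1.3547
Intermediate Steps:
G = 2/(-4 + √119) (G = 2/(-4 + √(112 + 7)) = 2/(-4 + √119) ≈ 0.28949)
T(H) = -2*H² (T(H) = (H*(-2))*H = (-2*H)*H = -2*H²)
c(X, d) = 8/103 + d + 2*√119/103 (c(X, d) = d + (8/103 + 2*√119/103) = 8/103 + d + 2*√119/103)
(c(-14, -60) + T(113))/(22*10 - 19116) = ((8/103 - 60 + 2*√119/103) - 2*113²)/(22*10 - 19116) = ((-6172/103 + 2*√119/103) - 2*12769)/(220 - 19116) = ((-6172/103 + 2*√119/103) - 25538)/(-18896) = (-2636586/103 + 2*√119/103)*(-1/18896) = 1318293/973144 - √119/973144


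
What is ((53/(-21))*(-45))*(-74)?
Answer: -58830/7 ≈ -8404.3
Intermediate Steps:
((53/(-21))*(-45))*(-74) = ((53*(-1/21))*(-45))*(-74) = -53/21*(-45)*(-74) = (795/7)*(-74) = -58830/7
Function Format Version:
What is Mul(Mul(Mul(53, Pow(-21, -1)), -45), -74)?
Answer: Rational(-58830, 7) ≈ -8404.3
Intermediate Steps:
Mul(Mul(Mul(53, Pow(-21, -1)), -45), -74) = Mul(Mul(Mul(53, Rational(-1, 21)), -45), -74) = Mul(Mul(Rational(-53, 21), -45), -74) = Mul(Rational(795, 7), -74) = Rational(-58830, 7)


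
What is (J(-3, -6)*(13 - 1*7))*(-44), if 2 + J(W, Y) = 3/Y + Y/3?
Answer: 1188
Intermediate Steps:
J(W, Y) = -2 + 3/Y + Y/3 (J(W, Y) = -2 + (3/Y + Y/3) = -2 + 3/Y + Y/3)
(J(-3, -6)*(13 - 1*7))*(-44) = ((-2 + 3/(-6) + (1/3)*(-6))*(13 - 1*7))*(-44) = ((-2 + 3*(-1/6) - 2)*(13 - 7))*(-44) = ((-2 - 1/2 - 2)*6)*(-44) = -9/2*6*(-44) = -27*(-44) = 1188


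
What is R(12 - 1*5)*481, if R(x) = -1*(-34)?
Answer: 16354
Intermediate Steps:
R(x) = 34
R(12 - 1*5)*481 = 34*481 = 16354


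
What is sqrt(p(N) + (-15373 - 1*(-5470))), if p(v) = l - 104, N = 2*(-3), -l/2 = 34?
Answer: 5*I*sqrt(403) ≈ 100.37*I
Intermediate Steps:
l = -68 (l = -2*34 = -68)
N = -6
p(v) = -172 (p(v) = -68 - 104 = -172)
sqrt(p(N) + (-15373 - 1*(-5470))) = sqrt(-172 + (-15373 - 1*(-5470))) = sqrt(-172 + (-15373 + 5470)) = sqrt(-172 - 9903) = sqrt(-10075) = 5*I*sqrt(403)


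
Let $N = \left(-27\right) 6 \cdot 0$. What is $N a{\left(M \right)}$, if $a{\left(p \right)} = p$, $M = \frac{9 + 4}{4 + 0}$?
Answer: $0$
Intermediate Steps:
$N = 0$ ($N = \left(-162\right) 0 = 0$)
$M = \frac{13}{4} \approx 3.25$
$N a{\left(M \right)} = 0 \cdot \frac{13}{4} = 0$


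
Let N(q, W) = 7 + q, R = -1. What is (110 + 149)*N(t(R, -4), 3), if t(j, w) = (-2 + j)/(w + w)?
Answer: 15281/8 ≈ 1910.1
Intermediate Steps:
t(j, w) = (-2 + j)/(2*w) (t(j, w) = (-2 + j)/((2*w)) = (-2 + j)*(1/(2*w)) = (-2 + j)/(2*w))
(110 + 149)*N(t(R, -4), 3) = (110 + 149)*(7 + (½)*(-2 - 1)/(-4)) = 259*(7 + (½)*(-¼)*(-3)) = 259*(7 + 3/8) = 259*(59/8) = 15281/8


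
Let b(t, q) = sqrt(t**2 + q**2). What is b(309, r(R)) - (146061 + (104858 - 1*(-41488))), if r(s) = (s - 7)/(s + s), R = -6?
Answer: -292407 + sqrt(13749433)/12 ≈ -2.9210e+5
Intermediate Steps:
r(s) = (-7 + s)/(2*s) (r(s) = (-7 + s)/((2*s)) = (-7 + s)*(1/(2*s)) = (-7 + s)/(2*s))
b(t, q) = sqrt(q**2 + t**2)
b(309, r(R)) - (146061 + (104858 - 1*(-41488))) = sqrt(((1/2)*(-7 - 6)/(-6))**2 + 309**2) - (146061 + (104858 - 1*(-41488))) = sqrt(((1/2)*(-1/6)*(-13))**2 + 95481) - (146061 + (104858 + 41488)) = sqrt((13/12)**2 + 95481) - (146061 + 146346) = sqrt(169/144 + 95481) - 1*292407 = sqrt(13749433/144) - 292407 = sqrt(13749433)/12 - 292407 = -292407 + sqrt(13749433)/12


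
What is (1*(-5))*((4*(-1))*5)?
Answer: 100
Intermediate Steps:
(1*(-5))*((4*(-1))*5) = -(-20)*5 = -5*(-20) = 100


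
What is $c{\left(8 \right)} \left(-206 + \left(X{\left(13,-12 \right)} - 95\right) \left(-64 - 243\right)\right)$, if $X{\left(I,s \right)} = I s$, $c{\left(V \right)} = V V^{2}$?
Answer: $39347712$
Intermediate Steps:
$c{\left(V \right)} = V^{3}$
$c{\left(8 \right)} \left(-206 + \left(X{\left(13,-12 \right)} - 95\right) \left(-64 - 243\right)\right) = 8^{3} \left(-206 + \left(13 \left(-12\right) - 95\right) \left(-64 - 243\right)\right) = 512 \left(-206 + \left(-156 - 95\right) \left(-307\right)\right) = 512 \left(-206 - -77057\right) = 512 \left(-206 + 77057\right) = 512 \cdot 76851 = 39347712$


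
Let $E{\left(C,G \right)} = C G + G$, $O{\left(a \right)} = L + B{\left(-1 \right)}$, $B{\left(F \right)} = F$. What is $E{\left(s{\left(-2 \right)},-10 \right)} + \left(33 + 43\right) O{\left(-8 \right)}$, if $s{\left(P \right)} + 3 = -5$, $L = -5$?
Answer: $-386$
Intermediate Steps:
$s{\left(P \right)} = -8$ ($s{\left(P \right)} = -3 - 5 = -8$)
$O{\left(a \right)} = -6$ ($O{\left(a \right)} = -5 - 1 = -6$)
$E{\left(C,G \right)} = G + C G$
$E{\left(s{\left(-2 \right)},-10 \right)} + \left(33 + 43\right) O{\left(-8 \right)} = - 10 \left(1 - 8\right) + \left(33 + 43\right) \left(-6\right) = \left(-10\right) \left(-7\right) + 76 \left(-6\right) = 70 - 456 = -386$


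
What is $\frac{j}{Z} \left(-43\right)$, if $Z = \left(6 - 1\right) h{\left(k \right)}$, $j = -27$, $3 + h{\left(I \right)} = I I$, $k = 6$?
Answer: $\frac{387}{55} \approx 7.0364$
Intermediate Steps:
$h{\left(I \right)} = -3 + I^{2}$ ($h{\left(I \right)} = -3 + I I = -3 + I^{2}$)
$Z = 165$ ($Z = \left(6 - 1\right) \left(-3 + 6^{2}\right) = 5 \left(-3 + 36\right) = 5 \cdot 33 = 165$)
$\frac{j}{Z} \left(-43\right) = \frac{1}{165} \left(-27\right) \left(-43\right) = \left(- \frac{9}{55}\right) \left(-43\right) = \frac{387}{55}$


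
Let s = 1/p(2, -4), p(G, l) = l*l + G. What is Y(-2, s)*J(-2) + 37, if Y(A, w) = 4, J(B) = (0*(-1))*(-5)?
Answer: 37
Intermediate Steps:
J(B) = 0 (J(B) = 0*(-5) = 0)
p(G, l) = G + l² (p(G, l) = l² + G = G + l²)
s = 1/18 (s = 1/(2 + (-4)²) = 1/(2 + 16) = 1/18 ≈ 0.055556)
Y(-2, s)*J(-2) + 37 = 4*0 + 37 = 0 + 37 = 37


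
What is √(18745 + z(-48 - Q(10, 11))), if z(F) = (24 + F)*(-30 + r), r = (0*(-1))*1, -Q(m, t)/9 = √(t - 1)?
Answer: √(19465 - 270*√10) ≈ 136.42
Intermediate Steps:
Q(m, t) = -9*√(-1 + t) (Q(m, t) = -9*√(t - 1) = -9*√(-1 + t))
r = 0 (r = 0*1 = 0)
z(F) = -720 - 30*F (z(F) = (24 + F)*(-30 + 0) = (24 + F)*(-30) = -720 - 30*F)
√(18745 + z(-48 - Q(10, 11))) = √(18745 + (-720 - 30*(-48 - (-9)*√(-1 + 11)))) = √(18745 + (-720 - 30*(-48 - (-9)*√10))) = √(18745 + (-720 - 30*(-48 + 9*√10))) = √(18745 + (-720 + (1440 - 270*√10))) = √(18745 + (720 - 270*√10)) = √(19465 - 270*√10)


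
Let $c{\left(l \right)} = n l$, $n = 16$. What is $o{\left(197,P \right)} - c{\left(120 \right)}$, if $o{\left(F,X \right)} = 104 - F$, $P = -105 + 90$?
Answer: $-2013$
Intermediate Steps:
$P = -15$
$c{\left(l \right)} = 16 l$
$o{\left(197,P \right)} - c{\left(120 \right)} = \left(104 - 197\right) - 16 \cdot 120 = \left(104 - 197\right) - 1920 = -93 - 1920 = -2013$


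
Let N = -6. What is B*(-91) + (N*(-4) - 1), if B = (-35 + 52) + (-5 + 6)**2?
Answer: -1615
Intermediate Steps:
B = 18 (B = 17 + 1**2 = 17 + 1 = 18)
B*(-91) + (N*(-4) - 1) = 18*(-91) + (-6*(-4) - 1) = -1638 + (24 - 1) = -1638 + 23 = -1615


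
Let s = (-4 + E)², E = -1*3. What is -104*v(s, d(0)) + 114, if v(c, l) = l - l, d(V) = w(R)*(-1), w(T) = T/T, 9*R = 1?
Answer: 114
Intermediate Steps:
R = ⅑ (R = (⅑)*1 = ⅑ ≈ 0.11111)
E = -3
w(T) = 1
s = 49 (s = (-4 - 3)² = (-7)² = 49)
d(V) = -1 (d(V) = 1*(-1) = -1)
v(c, l) = 0
-104*v(s, d(0)) + 114 = -104*0 + 114 = 0 + 114 = 114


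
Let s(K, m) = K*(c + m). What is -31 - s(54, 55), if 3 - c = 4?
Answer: -2947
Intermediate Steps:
c = -1 (c = 3 - 1*4 = 3 - 4 = -1)
s(K, m) = K*(-1 + m)
-31 - s(54, 55) = -31 - 54*(-1 + 55) = -31 - 54*54 = -31 - 1*2916 = -31 - 2916 = -2947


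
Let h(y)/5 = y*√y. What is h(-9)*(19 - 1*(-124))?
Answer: -19305*I ≈ -19305.0*I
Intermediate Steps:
h(y) = 5*y^(3/2) (h(y) = 5*(y*√y) = 5*y^(3/2))
h(-9)*(19 - 1*(-124)) = (5*(-9)^(3/2))*(19 - 1*(-124)) = (5*(-27*I))*(19 + 124) = -135*I*143 = -19305*I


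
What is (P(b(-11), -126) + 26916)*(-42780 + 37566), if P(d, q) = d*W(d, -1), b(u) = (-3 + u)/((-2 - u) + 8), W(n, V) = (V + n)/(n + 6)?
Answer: -4771612245/34 ≈ -1.4034e+8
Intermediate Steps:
W(n, V) = (V + n)/(6 + n)
b(u) = (-3 + u)/(6 - u)
P(d, q) = d*(-1 + d)/(6 + d) (P(d, q) = d*((-1 + d)/(6 + d)) = d*(-1 + d)/(6 + d))
(P(b(-11), -126) + 26916)*(-42780 + 37566) = (((3 - 1*(-11))/(-6 - 11))*(-1 + (3 - 1*(-11))/(-6 - 11))/(6 + (3 - 1*(-11))/(-6 - 11)) + 26916)*(-42780 + 37566) = (((3 + 11)/(-17))*(-1 + (3 + 11)/(-17))/(6 + (3 + 11)/(-17)) + 26916)*(-5214) = ((-1/17*14)*(-1 - 1/17*14)/(6 - 1/17*14) + 26916)*(-5214) = (-14*(-1 - 14/17)/(17*(6 - 14/17)) + 26916)*(-5214) = (-14/17*(-31/17)/88/17 + 26916)*(-5214) = (-14/17*17/88*(-31/17) + 26916)*(-5214) = (217/748 + 26916)*(-5214) = (20133385/748)*(-5214) = -4771612245/34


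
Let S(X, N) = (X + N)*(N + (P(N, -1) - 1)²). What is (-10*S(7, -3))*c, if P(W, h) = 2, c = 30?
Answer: 2400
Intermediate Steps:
S(X, N) = (1 + N)*(N + X) (S(X, N) = (X + N)*(N + (2 - 1)²) = (N + X)*(N + 1²) = (N + X)*(N + 1) = (N + X)*(1 + N) = (1 + N)*(N + X))
(-10*S(7, -3))*c = -10*(-3 + 7 + (-3)² - 3*7)*30 = -10*(-3 + 7 + 9 - 21)*30 = -10*(-8)*30 = 80*30 = 2400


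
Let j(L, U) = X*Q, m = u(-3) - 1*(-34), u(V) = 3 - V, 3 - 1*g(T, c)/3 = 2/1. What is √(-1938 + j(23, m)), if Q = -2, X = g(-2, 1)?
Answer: 18*I*√6 ≈ 44.091*I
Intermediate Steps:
g(T, c) = 3 (g(T, c) = 9 - 6/1 = 9 - 6 = 3)
X = 3
m = 40 (m = (3 - 1*(-3)) - 1*(-34) = (3 + 3) + 34 = 6 + 34 = 40)
j(L, U) = -6 (j(L, U) = 3*(-2) = -6)
√(-1938 + j(23, m)) = √(-1938 - 6) = √(-1944) = 18*I*√6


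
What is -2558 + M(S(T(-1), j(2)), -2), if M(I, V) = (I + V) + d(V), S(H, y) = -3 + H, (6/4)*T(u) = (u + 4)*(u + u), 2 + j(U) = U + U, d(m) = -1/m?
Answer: -5133/2 ≈ -2566.5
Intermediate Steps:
j(U) = -2 + 2*U (j(U) = -2 + (U + U) = -2 + 2*U)
T(u) = 4*u*(4 + u)/3 (T(u) = 2*((u + 4)*(u + u))/3 = 2*((4 + u)*(2*u))/3 = 2*(2*u*(4 + u))/3 = 4*u*(4 + u)/3)
M(I, V) = I + V - 1/V (M(I, V) = (I + V) - 1/V = I + V - 1/V)
-2558 + M(S(T(-1), j(2)), -2) = -2558 + ((-3 + (4/3)*(-1)*(4 - 1)) - 2 - 1/(-2)) = -2558 + ((-3 + (4/3)*(-1)*3) - 2 - 1*(-½)) = -2558 + ((-3 - 4) - 2 + ½) = -2558 + (-7 - 2 + ½) = -2558 - 17/2 = -5133/2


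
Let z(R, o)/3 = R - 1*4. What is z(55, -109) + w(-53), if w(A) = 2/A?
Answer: 8107/53 ≈ 152.96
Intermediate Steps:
z(R, o) = -12 + 3*R (z(R, o) = 3*(R - 1*4) = 3*(R - 4) = 3*(-4 + R) = -12 + 3*R)
z(55, -109) + w(-53) = (-12 + 3*55) + 2/(-53) = (-12 + 165) + 2*(-1/53) = 153 - 2/53 = 8107/53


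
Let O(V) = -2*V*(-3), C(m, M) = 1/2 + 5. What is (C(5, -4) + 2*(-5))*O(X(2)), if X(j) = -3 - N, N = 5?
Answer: 216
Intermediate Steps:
C(m, M) = 11/2 (C(m, M) = ½ + 5 = 11/2)
X(j) = -8 (X(j) = -3 - 1*5 = -3 - 5 = -8)
O(V) = 6*V
(C(5, -4) + 2*(-5))*O(X(2)) = (11/2 + 2*(-5))*(6*(-8)) = (11/2 - 10)*(-48) = -9/2*(-48) = 216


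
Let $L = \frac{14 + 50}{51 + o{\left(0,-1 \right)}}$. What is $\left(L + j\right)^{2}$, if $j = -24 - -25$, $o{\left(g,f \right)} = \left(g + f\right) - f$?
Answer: $\frac{13225}{2601} \approx 5.0846$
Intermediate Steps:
$o{\left(g,f \right)} = g$ ($o{\left(g,f \right)} = \left(f + g\right) - f = g$)
$j = 1$ ($j = -24 + 25 = 1$)
$L = \frac{64}{51}$ ($L = \frac{14 + 50}{51 + 0} = \frac{64}{51} \approx 1.2549$)
$\left(L + j\right)^{2} = \left(\frac{64}{51} + 1\right)^{2} = \left(\frac{115}{51}\right)^{2} = \frac{13225}{2601}$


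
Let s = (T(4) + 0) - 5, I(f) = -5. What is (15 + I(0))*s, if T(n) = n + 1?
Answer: 0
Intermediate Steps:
T(n) = 1 + n
s = 0 (s = ((1 + 4) + 0) - 5 = (5 + 0) - 5 = 5 - 5 = 0)
(15 + I(0))*s = (15 - 5)*0 = 10*0 = 0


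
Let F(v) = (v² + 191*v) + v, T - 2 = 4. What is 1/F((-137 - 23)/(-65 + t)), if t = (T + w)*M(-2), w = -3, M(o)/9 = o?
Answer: 14161/3681280 ≈ 0.0038468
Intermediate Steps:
T = 6 (T = 2 + 4 = 6)
M(o) = 9*o
t = -54 (t = (6 - 3)*(9*(-2)) = 3*(-18) = -54)
F(v) = v² + 192*v
1/F((-137 - 23)/(-65 + t)) = 1/(((-137 - 23)/(-65 - 54))*(192 + (-137 - 23)/(-65 - 54))) = 1/((-160/(-119))*(192 - 160/(-119))) = 1/((-160*(-1/119))*(192 - 160*(-1/119))) = 1/(160*(192 + 160/119)/119) = 1/((160/119)*(23008/119)) = 1/(3681280/14161) = 14161/3681280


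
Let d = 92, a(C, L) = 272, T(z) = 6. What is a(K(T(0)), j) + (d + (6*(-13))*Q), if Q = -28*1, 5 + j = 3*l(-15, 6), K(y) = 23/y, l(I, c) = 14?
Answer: 2548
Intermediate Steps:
j = 37 (j = -5 + 3*14 = -5 + 42 = 37)
Q = -28
a(K(T(0)), j) + (d + (6*(-13))*Q) = 272 + (92 + (6*(-13))*(-28)) = 272 + (92 - 78*(-28)) = 272 + (92 + 2184) = 272 + 2276 = 2548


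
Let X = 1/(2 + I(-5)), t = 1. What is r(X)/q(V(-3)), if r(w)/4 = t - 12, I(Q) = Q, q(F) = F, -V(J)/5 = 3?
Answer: 44/15 ≈ 2.9333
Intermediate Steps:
V(J) = -15 (V(J) = -5*3 = -15)
X = -1/3 (X = 1/(2 - 5) = 1/(-3) = -1/3 ≈ -0.33333)
r(w) = -44 (r(w) = 4*(1 - 12) = 4*(-11) = -44)
r(X)/q(V(-3)) = -44/(-15) = -44*(-1/15) = 44/15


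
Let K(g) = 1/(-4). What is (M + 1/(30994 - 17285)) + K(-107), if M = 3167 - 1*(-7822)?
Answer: 602579099/54836 ≈ 10989.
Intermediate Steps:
K(g) = -1/4
M = 10989 (M = 3167 + 7822 = 10989)
(M + 1/(30994 - 17285)) + K(-107) = (10989 + 1/(30994 - 17285)) - 1/4 = (10989 + 1/13709) - 1/4 = 150648202/13709 - 1/4 = 602579099/54836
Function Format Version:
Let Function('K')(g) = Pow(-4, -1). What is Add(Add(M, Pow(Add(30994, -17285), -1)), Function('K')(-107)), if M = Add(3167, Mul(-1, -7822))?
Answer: Rational(602579099, 54836) ≈ 10989.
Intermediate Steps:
Function('K')(g) = Rational(-1, 4)
M = 10989 (M = Add(3167, 7822) = 10989)
Add(Add(M, Pow(Add(30994, -17285), -1)), Function('K')(-107)) = Add(Add(10989, Pow(Add(30994, -17285), -1)), Rational(-1, 4)) = Add(Add(10989, Pow(13709, -1)), Rational(-1, 4)) = Add(Add(10989, Rational(1, 13709)), Rational(-1, 4)) = Add(Rational(150648202, 13709), Rational(-1, 4)) = Rational(602579099, 54836)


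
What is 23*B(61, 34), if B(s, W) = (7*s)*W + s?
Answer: 335317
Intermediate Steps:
B(s, W) = s + 7*W*s (B(s, W) = 7*W*s + s = s + 7*W*s)
23*B(61, 34) = 23*(61*(1 + 7*34)) = 23*(61*(1 + 238)) = 23*(61*239) = 23*14579 = 335317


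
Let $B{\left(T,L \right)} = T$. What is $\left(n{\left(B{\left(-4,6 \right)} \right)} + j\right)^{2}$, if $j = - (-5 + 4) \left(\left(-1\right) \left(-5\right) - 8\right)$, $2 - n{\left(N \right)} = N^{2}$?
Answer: $289$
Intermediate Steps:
$n{\left(N \right)} = 2 - N^{2}$
$j = -3$ ($j = \left(-1\right) \left(-1\right) \left(5 - 8\right) = 1 \left(-3\right) = -3$)
$\left(n{\left(B{\left(-4,6 \right)} \right)} + j\right)^{2} = \left(\left(2 - \left(-4\right)^{2}\right) - 3\right)^{2} = \left(\left(2 - 16\right) - 3\right)^{2} = \left(-14 - 3\right)^{2} = \left(-17\right)^{2} = 289$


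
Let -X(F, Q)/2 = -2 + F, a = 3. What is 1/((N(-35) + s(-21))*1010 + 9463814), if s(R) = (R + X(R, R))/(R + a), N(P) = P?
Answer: 9/84843551 ≈ 1.0608e-7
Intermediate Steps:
X(F, Q) = 4 - 2*F (X(F, Q) = -2*(-2 + F) = 4 - 2*F)
s(R) = (4 - R)/(3 + R) (s(R) = (R + (4 - 2*R))/(R + 3) = (4 - R)/(3 + R))
1/((N(-35) + s(-21))*1010 + 9463814) = 1/((-35 + (4 - 1*(-21))/(3 - 21))*1010 + 9463814) = 1/((-35 + (4 + 21)/(-18))*1010 + 9463814) = 1/((-35 - 1/18*25)*1010 + 9463814) = 1/((-35 - 25/18)*1010 + 9463814) = 1/(-655/18*1010 + 9463814) = 1/(-330775/9 + 9463814) = 1/(84843551/9) = 9/84843551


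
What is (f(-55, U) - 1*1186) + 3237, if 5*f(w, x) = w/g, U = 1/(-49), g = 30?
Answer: 61519/30 ≈ 2050.6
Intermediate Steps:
U = -1/49 ≈ -0.020408
f(w, x) = w/150 (f(w, x) = (w/30)/5 = w/150)
(f(-55, U) - 1*1186) + 3237 = ((1/150)*(-55) - 1*1186) + 3237 = (-11/30 - 1186) + 3237 = -35591/30 + 3237 = 61519/30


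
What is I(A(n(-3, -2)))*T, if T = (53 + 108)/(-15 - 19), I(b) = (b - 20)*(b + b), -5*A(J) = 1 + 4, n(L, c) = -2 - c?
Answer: -3381/17 ≈ -198.88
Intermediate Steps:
A(J) = -1 (A(J) = -(1 + 4)/5 = -⅕*5 = -1)
I(b) = 2*b*(-20 + b) (I(b) = (-20 + b)*(2*b) = 2*b*(-20 + b))
T = -161/34 (T = 161/(-34) = 161*(-1/34) = -161/34 ≈ -4.7353)
I(A(n(-3, -2)))*T = (2*(-1)*(-20 - 1))*(-161/34) = (2*(-1)*(-21))*(-161/34) = 42*(-161/34) = -3381/17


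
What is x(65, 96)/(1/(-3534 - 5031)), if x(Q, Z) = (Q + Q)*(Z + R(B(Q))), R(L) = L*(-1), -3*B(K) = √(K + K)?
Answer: -106891200 - 371150*√130 ≈ -1.1112e+8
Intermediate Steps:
B(K) = -√2*√K/3 (B(K) = -√(K + K)/3 = -√2*√K/3)
R(L) = -L
x(Q, Z) = 2*Q*(Z + √2*√Q/3) (x(Q, Z) = (Q + Q)*(Z - (-1)*√2*√Q/3) = (2*Q)*(Z + √2*√Q/3) = 2*Q*(Z + √2*√Q/3))
x(65, 96)/(1/(-3534 - 5031)) = ((⅔)*65*(3*96 + √2*√65))/(1/(-3534 - 5031)) = ((⅔)*65*(288 + √130))/(1/(-8565)) = (12480 + 130*√130/3)/(-1/8565) = (12480 + 130*√130/3)*(-8565) = -106891200 - 371150*√130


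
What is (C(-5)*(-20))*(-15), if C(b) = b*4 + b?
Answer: -7500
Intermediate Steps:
C(b) = 5*b (C(b) = 4*b + b = 5*b)
(C(-5)*(-20))*(-15) = ((5*(-5))*(-20))*(-15) = -25*(-20)*(-15) = 500*(-15) = -7500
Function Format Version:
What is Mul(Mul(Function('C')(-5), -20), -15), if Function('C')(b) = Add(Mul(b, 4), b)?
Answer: -7500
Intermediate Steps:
Function('C')(b) = Mul(5, b) (Function('C')(b) = Add(Mul(4, b), b) = Mul(5, b))
Mul(Mul(Function('C')(-5), -20), -15) = Mul(Mul(Mul(5, -5), -20), -15) = Mul(Mul(-25, -20), -15) = Mul(500, -15) = -7500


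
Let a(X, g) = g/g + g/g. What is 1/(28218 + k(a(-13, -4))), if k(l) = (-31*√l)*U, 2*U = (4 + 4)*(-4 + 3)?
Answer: 14109/398112386 - 31*√2/199056193 ≈ 3.5219e-5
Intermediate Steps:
U = -4 (U = ((4 + 4)*(-4 + 3))/2 = (8*(-1))/2 = (½)*(-8) = -4)
a(X, g) = 2 (a(X, g) = 1 + 1 = 2)
k(l) = 124*√l (k(l) = -31*√l*(-4) = 124*√l)
1/(28218 + k(a(-13, -4))) = 1/(28218 + 124*√2)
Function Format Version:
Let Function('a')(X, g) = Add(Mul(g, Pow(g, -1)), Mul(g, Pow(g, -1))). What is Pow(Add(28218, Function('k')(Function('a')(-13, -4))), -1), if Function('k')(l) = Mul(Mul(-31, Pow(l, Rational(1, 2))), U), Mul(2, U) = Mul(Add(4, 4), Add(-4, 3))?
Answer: Add(Rational(14109, 398112386), Mul(Rational(-31, 199056193), Pow(2, Rational(1, 2)))) ≈ 3.5219e-5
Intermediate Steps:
U = -4 (U = Mul(Rational(1, 2), Mul(Add(4, 4), Add(-4, 3))) = Mul(Rational(1, 2), Mul(8, -1)) = Mul(Rational(1, 2), -8) = -4)
Function('a')(X, g) = 2 (Function('a')(X, g) = Add(1, 1) = 2)
Function('k')(l) = Mul(124, Pow(l, Rational(1, 2))) (Function('k')(l) = Mul(Mul(-31, Pow(l, Rational(1, 2))), -4) = Mul(124, Pow(l, Rational(1, 2))))
Pow(Add(28218, Function('k')(Function('a')(-13, -4))), -1) = Pow(Add(28218, Mul(124, Pow(2, Rational(1, 2)))), -1)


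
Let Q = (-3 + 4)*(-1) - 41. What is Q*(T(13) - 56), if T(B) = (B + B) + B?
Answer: 714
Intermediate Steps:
T(B) = 3*B (T(B) = 2*B + B = 3*B)
Q = -42 (Q = 1*(-1) - 41 = -1 - 41 = -42)
Q*(T(13) - 56) = -42*(3*13 - 56) = -42*(39 - 56) = -42*(-17) = 714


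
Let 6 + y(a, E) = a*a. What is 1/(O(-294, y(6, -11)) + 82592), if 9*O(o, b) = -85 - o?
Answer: 9/743537 ≈ 1.2104e-5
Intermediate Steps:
y(a, E) = -6 + a² (y(a, E) = -6 + a*a = -6 + a²)
O(o, b) = -85/9 - o/9 (O(o, b) = (-85 - o)/9 = -85/9 - o/9)
1/(O(-294, y(6, -11)) + 82592) = 1/((-85/9 - ⅑*(-294)) + 82592) = 1/((-85/9 + 98/3) + 82592) = 1/(209/9 + 82592) = 1/(743537/9) = 9/743537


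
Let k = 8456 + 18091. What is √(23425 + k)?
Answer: 62*√13 ≈ 223.54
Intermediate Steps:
k = 26547
√(23425 + k) = √(23425 + 26547) = √49972 = 62*√13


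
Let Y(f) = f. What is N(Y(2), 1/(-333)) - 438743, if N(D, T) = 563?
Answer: -438180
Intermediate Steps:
N(Y(2), 1/(-333)) - 438743 = 563 - 438743 = -438180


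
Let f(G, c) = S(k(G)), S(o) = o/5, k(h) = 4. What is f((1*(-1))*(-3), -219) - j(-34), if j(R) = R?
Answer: 174/5 ≈ 34.800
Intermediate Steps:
S(o) = o/5 (S(o) = o*(⅕) = o/5)
f(G, c) = ⅘ (f(G, c) = (⅕)*4 = ⅘)
f((1*(-1))*(-3), -219) - j(-34) = ⅘ - 1*(-34) = ⅘ + 34 = 174/5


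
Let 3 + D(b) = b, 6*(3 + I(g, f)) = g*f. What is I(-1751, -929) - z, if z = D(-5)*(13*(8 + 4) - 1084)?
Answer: 1582117/6 ≈ 2.6369e+5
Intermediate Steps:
I(g, f) = -3 + f*g/6 (I(g, f) = -3 + (g*f)/6 = -3 + (f*g)/6 = -3 + f*g/6)
D(b) = -3 + b
z = 7424 (z = (-3 - 5)*(13*(8 + 4) - 1084) = -8*(13*12 - 1084) = -8*(156 - 1084) = -8*(-928) = 7424)
I(-1751, -929) - z = (-3 + (⅙)*(-929)*(-1751)) - 1*7424 = (-3 + 1626679/6) - 7424 = 1626661/6 - 7424 = 1582117/6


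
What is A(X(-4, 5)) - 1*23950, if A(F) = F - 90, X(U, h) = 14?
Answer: -24026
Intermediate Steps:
A(F) = -90 + F
A(X(-4, 5)) - 1*23950 = (-90 + 14) - 1*23950 = -76 - 23950 = -24026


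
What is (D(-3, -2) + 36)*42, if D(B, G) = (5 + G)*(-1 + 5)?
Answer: 2016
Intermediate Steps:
D(B, G) = 20 + 4*G (D(B, G) = (5 + G)*4 = 20 + 4*G)
(D(-3, -2) + 36)*42 = ((20 + 4*(-2)) + 36)*42 = ((20 - 8) + 36)*42 = (12 + 36)*42 = 48*42 = 2016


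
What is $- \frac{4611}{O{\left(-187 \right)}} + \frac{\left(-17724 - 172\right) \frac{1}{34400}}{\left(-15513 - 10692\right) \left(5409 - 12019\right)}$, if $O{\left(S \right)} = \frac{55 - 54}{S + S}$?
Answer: $\frac{1284460648563507763}{744824715000} \approx 1.7245 \cdot 10^{6}$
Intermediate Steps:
$O{\left(S \right)} = \frac{1}{2 S}$ ($O{\left(S \right)} = 1 \frac{1}{2 S} = \frac{1}{2 S}$)
$- \frac{4611}{O{\left(-187 \right)}} + \frac{\left(-17724 - 172\right) \frac{1}{34400}}{\left(-15513 - 10692\right) \left(5409 - 12019\right)} = - \frac{4611}{\frac{1}{2} \frac{1}{-187}} + \frac{\left(-17724 - 172\right) \frac{1}{34400}}{\left(-15513 - 10692\right) \left(5409 - 12019\right)} = - \frac{4611}{\frac{1}{2} \left(- \frac{1}{187}\right)} + \frac{\left(-17896\right) \frac{1}{34400}}{\left(-26205\right) \left(-6610\right)} = - \frac{4611}{- \frac{1}{374}} - \frac{2237}{4300 \cdot 173215050} = \left(-4611\right) \left(-374\right) - \frac{2237}{744824715000} = 1724514 - \frac{2237}{744824715000} = \frac{1284460648563507763}{744824715000}$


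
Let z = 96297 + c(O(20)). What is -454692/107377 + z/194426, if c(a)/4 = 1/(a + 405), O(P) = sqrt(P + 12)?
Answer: -12801927045974499/3423662280563786 - 8*sqrt(2)/15942251509 ≈ -3.7393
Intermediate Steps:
O(P) = sqrt(12 + P)
c(a) = 4/(405 + a) (c(a) = 4/(a + 405) = 4/(405 + a))
z = 96297 + 4/(405 + 4*sqrt(2)) (z = 96297 + 4/(405 + sqrt(12 + 20)) = 96297 + 4/(405 + sqrt(32)) = 96297 + 4/(405 + 4*sqrt(2)) ≈ 96297.)
-454692/107377 + z/194426 = -454692/107377 + (15792035541/163993 - 16*sqrt(2)/163993)/194426 = -454692*1/107377 + (15792035541/163993 - 16*sqrt(2)/163993)*(1/194426) = -454692/107377 + (15792035541/31884503018 - 8*sqrt(2)/15942251509) = -12801927045974499/3423662280563786 - 8*sqrt(2)/15942251509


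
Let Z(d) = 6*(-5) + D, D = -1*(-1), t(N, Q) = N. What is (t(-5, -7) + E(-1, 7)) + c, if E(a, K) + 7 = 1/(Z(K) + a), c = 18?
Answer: 179/30 ≈ 5.9667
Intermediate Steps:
D = 1
Z(d) = -29 (Z(d) = 6*(-5) + 1 = -30 + 1 = -29)
E(a, K) = -7 + 1/(-29 + a)
(t(-5, -7) + E(-1, 7)) + c = (-5 + (204 - 7*(-1))/(-29 - 1)) + 18 = (-5 + (204 + 7)/(-30)) + 18 = (-5 - 1/30*211) + 18 = (-5 - 211/30) + 18 = -361/30 + 18 = 179/30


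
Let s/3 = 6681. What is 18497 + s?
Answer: 38540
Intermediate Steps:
s = 20043 (s = 3*6681 = 20043)
18497 + s = 18497 + 20043 = 38540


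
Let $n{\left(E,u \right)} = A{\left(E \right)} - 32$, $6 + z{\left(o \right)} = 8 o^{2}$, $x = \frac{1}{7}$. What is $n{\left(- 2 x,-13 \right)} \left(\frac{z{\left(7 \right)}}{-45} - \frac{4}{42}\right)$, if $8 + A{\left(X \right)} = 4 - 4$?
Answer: $\frac{21856}{63} \approx 346.92$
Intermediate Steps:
$x = \frac{1}{7} \approx 0.14286$
$z{\left(o \right)} = -6 + 8 o^{2}$
$A{\left(X \right)} = -8$ ($A{\left(X \right)} = -8 + \left(4 - 4\right) = -8 + 0 = -8$)
$n{\left(E,u \right)} = -40$ ($n{\left(E,u \right)} = -8 - 32 = -40$)
$n{\left(- 2 x,-13 \right)} \left(\frac{z{\left(7 \right)}}{-45} - \frac{4}{42}\right) = - 40 \left(\frac{-6 + 8 \cdot 7^{2}}{-45} - \frac{4}{42}\right) = - 40 \left(\left(-6 + 8 \cdot 49\right) \left(- \frac{1}{45}\right) - \frac{2}{21}\right) = - 40 \left(\left(-6 + 392\right) \left(- \frac{1}{45}\right) - \frac{2}{21}\right) = - 40 \left(386 \left(- \frac{1}{45}\right) - \frac{2}{21}\right) = - 40 \left(- \frac{386}{45} - \frac{2}{21}\right) = \left(-40\right) \left(- \frac{2732}{315}\right) = \frac{21856}{63}$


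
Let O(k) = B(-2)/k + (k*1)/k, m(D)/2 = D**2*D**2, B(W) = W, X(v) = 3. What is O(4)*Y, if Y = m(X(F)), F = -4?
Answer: 81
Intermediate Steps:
m(D) = 2*D**4 (m(D) = 2*(D**2*D**2) = 2*D**4)
O(k) = 1 - 2/k (O(k) = -2/k + (k*1)/k = -2/k + k/k = -2/k + 1 = 1 - 2/k)
Y = 162 (Y = 2*3**4 = 2*81 = 162)
O(4)*Y = ((-2 + 4)/4)*162 = ((1/4)*2)*162 = (1/2)*162 = 81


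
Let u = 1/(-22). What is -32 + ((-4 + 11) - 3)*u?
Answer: -354/11 ≈ -32.182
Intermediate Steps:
u = -1/22 ≈ -0.045455
-32 + ((-4 + 11) - 3)*u = -32 + ((-4 + 11) - 3)*(-1/22) = -32 + (7 - 3)*(-1/22) = -32 + 4*(-1/22) = -32 - 2/11 = -354/11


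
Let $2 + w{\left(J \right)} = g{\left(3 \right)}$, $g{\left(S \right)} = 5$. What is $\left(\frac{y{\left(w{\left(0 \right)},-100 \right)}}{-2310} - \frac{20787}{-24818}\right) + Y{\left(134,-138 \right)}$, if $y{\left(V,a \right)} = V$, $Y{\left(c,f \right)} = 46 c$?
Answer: $\frac{29452289553}{4777465} \approx 6164.8$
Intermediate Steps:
$w{\left(J \right)} = 3$ ($w{\left(J \right)} = -2 + 5 = 3$)
$\left(\frac{y{\left(w{\left(0 \right)},-100 \right)}}{-2310} - \frac{20787}{-24818}\right) + Y{\left(134,-138 \right)} = \left(\frac{3}{-2310} - \frac{20787}{-24818}\right) + 46 \cdot 134 = \left(3 \left(- \frac{1}{2310}\right) - - \frac{20787}{24818}\right) + 6164 = \left(- \frac{1}{770} + \frac{20787}{24818}\right) + 6164 = \frac{3995293}{4777465} + 6164 = \frac{29452289553}{4777465}$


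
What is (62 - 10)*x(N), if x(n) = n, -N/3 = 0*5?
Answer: 0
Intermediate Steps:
N = 0 (N = -0*5 = -3*0 = 0)
(62 - 10)*x(N) = (62 - 10)*0 = 52*0 = 0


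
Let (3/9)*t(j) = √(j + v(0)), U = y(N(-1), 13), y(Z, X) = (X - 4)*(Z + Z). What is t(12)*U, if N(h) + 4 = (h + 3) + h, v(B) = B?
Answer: -324*√3 ≈ -561.18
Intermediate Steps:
N(h) = -1 + 2*h (N(h) = -4 + ((h + 3) + h) = -4 + ((3 + h) + h) = -4 + (3 + 2*h) = -1 + 2*h)
y(Z, X) = 2*Z*(-4 + X) (y(Z, X) = (-4 + X)*(2*Z) = 2*Z*(-4 + X))
U = -54 (U = 2*(-1 + 2*(-1))*(-4 + 13) = 2*(-1 - 2)*9 = 2*(-3)*9 = -54)
t(j) = 3*√j (t(j) = 3*√(j + 0) = 3*√j)
t(12)*U = (3*√12)*(-54) = (3*(2*√3))*(-54) = (6*√3)*(-54) = -324*√3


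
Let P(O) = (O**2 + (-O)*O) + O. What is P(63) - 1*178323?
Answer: -178260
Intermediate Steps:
P(O) = O (P(O) = (O**2 - O**2) + O = 0 + O = O)
P(63) - 1*178323 = 63 - 1*178323 = 63 - 178323 = -178260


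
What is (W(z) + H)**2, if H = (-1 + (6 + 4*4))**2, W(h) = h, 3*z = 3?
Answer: 195364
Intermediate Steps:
z = 1 (z = (1/3)*3 = 1)
H = 441 (H = (-1 + (6 + 16))**2 = (-1 + 22)**2 = 21**2 = 441)
(W(z) + H)**2 = (1 + 441)**2 = 442**2 = 195364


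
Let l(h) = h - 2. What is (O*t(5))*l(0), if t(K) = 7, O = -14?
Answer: 196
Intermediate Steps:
l(h) = -2 + h
(O*t(5))*l(0) = (-14*7)*(-2 + 0) = -98*(-2) = 196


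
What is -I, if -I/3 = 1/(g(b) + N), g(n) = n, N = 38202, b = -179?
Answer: 3/38023 ≈ 7.8900e-5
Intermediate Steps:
I = -3/38023 (I = -3/(-179 + 38202) = -3/38023 ≈ -7.8900e-5)
-I = -1*(-3/38023) = 3/38023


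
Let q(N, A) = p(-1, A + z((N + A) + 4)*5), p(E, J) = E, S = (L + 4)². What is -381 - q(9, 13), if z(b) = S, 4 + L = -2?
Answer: -380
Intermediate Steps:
L = -6 (L = -4 - 2 = -6)
S = 4 (S = (-6 + 4)² = (-2)² = 4)
z(b) = 4
q(N, A) = -1
-381 - q(9, 13) = -381 - 1*(-1) = -381 + 1 = -380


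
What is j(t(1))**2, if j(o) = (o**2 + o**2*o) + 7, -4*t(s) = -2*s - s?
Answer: 261121/4096 ≈ 63.750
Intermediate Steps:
t(s) = 3*s/4 (t(s) = -(-2*s - s)/4 = -(-3)*s/4 = 3*s/4)
j(o) = 7 + o**2 + o**3 (j(o) = (o**2 + o**3) + 7 = 7 + o**2 + o**3)
j(t(1))**2 = (7 + ((3/4)*1)**2 + ((3/4)*1)**3)**2 = (7 + (3/4)**2 + (3/4)**3)**2 = (7 + 9/16 + 27/64)**2 = (511/64)**2 = 261121/4096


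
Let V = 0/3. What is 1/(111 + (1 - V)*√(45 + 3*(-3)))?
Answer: 1/117 ≈ 0.0085470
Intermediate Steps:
V = 0 (V = 0*(⅓) = 0)
1/(111 + (1 - V)*√(45 + 3*(-3))) = 1/(111 + (1 - 1*0)*√(45 + 3*(-3))) = 1/(111 + (1 + 0)*√(45 - 9)) = 1/(111 + 1*√36) = 1/(111 + 1*6) = 1/(111 + 6) = 1/117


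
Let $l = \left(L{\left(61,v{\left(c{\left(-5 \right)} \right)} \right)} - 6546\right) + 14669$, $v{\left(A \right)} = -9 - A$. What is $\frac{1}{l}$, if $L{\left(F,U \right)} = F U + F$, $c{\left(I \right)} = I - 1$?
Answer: $\frac{1}{8001} \approx 0.00012498$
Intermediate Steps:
$c{\left(I \right)} = -1 + I$ ($c{\left(I \right)} = I - 1 = -1 + I$)
$L{\left(F,U \right)} = F + F U$
$l = 8001$ ($l = \left(61 \left(1 - 3\right) - 6546\right) + 14669 = \left(61 \left(-2\right) - 6546\right) + 14669 = \left(-122 - 6546\right) + 14669 = -6668 + 14669 = 8001$)
$\frac{1}{l} = \frac{1}{8001}$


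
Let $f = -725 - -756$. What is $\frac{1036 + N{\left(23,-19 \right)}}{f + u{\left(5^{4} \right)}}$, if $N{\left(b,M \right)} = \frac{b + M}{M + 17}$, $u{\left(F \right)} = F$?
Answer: $\frac{517}{328} \approx 1.5762$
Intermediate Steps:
$f = 31$ ($f = -725 + 756 = 31$)
$N{\left(b,M \right)} = \frac{M + b}{17 + M}$
$\frac{1036 + N{\left(23,-19 \right)}}{f + u{\left(5^{4} \right)}} = \frac{1036 + \frac{-19 + 23}{17 - 19}}{31 + 5^{4}} = \frac{1036 + \frac{1}{-2} \cdot 4}{31 + 625} = \frac{1036 - 2}{656} = \left(1036 - 2\right) \frac{1}{656} = 1034 \cdot \frac{1}{656} = \frac{517}{328}$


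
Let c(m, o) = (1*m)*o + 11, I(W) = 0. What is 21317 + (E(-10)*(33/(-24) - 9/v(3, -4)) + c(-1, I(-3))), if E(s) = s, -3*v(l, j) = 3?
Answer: 85007/4 ≈ 21252.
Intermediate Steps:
v(l, j) = -1 (v(l, j) = -1/3*3 = -1)
c(m, o) = 11 + m*o (c(m, o) = m*o + 11 = 11 + m*o)
21317 + (E(-10)*(33/(-24) - 9/v(3, -4)) + c(-1, I(-3))) = 21317 + (-10*(33/(-24) - 9/(-1)) + (11 - 1*0)) = 21317 + (-10*(33*(-1/24) - 9*(-1)) + (11 + 0)) = 21317 + (-10*(-11/8 + 9) + 11) = 21317 + (-10*61/8 + 11) = 21317 + (-305/4 + 11) = 21317 - 261/4 = 85007/4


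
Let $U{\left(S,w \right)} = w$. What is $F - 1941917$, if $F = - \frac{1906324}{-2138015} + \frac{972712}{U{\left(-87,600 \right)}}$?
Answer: $- \frac{62225694705298}{32070225} \approx -1.9403 \cdot 10^{6}$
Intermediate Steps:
$F = \frac{52020416027}{32070225}$ ($F = - \frac{1906324}{-2138015} + \frac{972712}{600} = \left(-1906324\right) \left(- \frac{1}{2138015}\right) + 972712 \cdot \frac{1}{600} = \frac{1906324}{2138015} + \frac{121589}{75} = \frac{52020416027}{32070225} \approx 1622.1$)
$F - 1941917 = \frac{52020416027}{32070225} - 1941917 = - \frac{62225694705298}{32070225}$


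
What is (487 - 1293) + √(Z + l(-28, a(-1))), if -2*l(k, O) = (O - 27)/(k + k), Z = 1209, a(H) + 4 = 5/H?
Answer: -806 + √236901/14 ≈ -771.23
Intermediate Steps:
a(H) = -4 + 5/H
l(k, O) = -(-27 + O)/(4*k) (l(k, O) = -(O - 27)/(2*(k + k)) = -(-27 + O)/(2*(2*k)) = -(-27 + O)*1/(2*k)/2 = -(-27 + O)/(4*k))
(487 - 1293) + √(Z + l(-28, a(-1))) = (487 - 1293) + √(1209 + (¼)*(27 - (-4 + 5/(-1)))/(-28)) = -806 + √(1209 + (¼)*(-1/28)*(27 - (-4 + 5*(-1)))) = -806 + √(1209 + (¼)*(-1/28)*(27 - (-4 - 5))) = -806 + √(1209 + (¼)*(-1/28)*(27 - 1*(-9))) = -806 + √(1209 + (¼)*(-1/28)*(27 + 9)) = -806 + √(1209 + (¼)*(-1/28)*36) = -806 + √(1209 - 9/28) = -806 + √(33843/28) = -806 + √236901/14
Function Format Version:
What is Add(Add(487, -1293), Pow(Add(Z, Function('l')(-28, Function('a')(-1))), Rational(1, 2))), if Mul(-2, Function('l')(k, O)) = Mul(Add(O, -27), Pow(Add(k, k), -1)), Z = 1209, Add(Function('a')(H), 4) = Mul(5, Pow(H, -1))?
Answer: Add(-806, Mul(Rational(1, 14), Pow(236901, Rational(1, 2)))) ≈ -771.23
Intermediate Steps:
Function('a')(H) = Add(-4, Mul(5, Pow(H, -1)))
Function('l')(k, O) = Mul(Rational(-1, 4), Pow(k, -1), Add(-27, O)) (Function('l')(k, O) = Mul(Rational(-1, 2), Mul(Add(O, -27), Pow(Add(k, k), -1))) = Mul(Rational(-1, 2), Mul(Add(-27, O), Pow(Mul(2, k), -1))) = Mul(Rational(-1, 2), Mul(Add(-27, O), Mul(Rational(1, 2), Pow(k, -1)))) = Mul(Rational(-1, 2), Mul(Rational(1, 2), Pow(k, -1), Add(-27, O))) = Mul(Rational(-1, 4), Pow(k, -1), Add(-27, O)))
Add(Add(487, -1293), Pow(Add(Z, Function('l')(-28, Function('a')(-1))), Rational(1, 2))) = Add(Add(487, -1293), Pow(Add(1209, Mul(Rational(1, 4), Pow(-28, -1), Add(27, Mul(-1, Add(-4, Mul(5, Pow(-1, -1))))))), Rational(1, 2))) = Add(-806, Pow(Add(1209, Mul(Rational(1, 4), Rational(-1, 28), Add(27, Mul(-1, Add(-4, Mul(5, -1)))))), Rational(1, 2))) = Add(-806, Pow(Add(1209, Mul(Rational(1, 4), Rational(-1, 28), Add(27, Mul(-1, Add(-4, -5))))), Rational(1, 2))) = Add(-806, Pow(Add(1209, Mul(Rational(1, 4), Rational(-1, 28), Add(27, Mul(-1, -9)))), Rational(1, 2))) = Add(-806, Pow(Add(1209, Mul(Rational(1, 4), Rational(-1, 28), Add(27, 9))), Rational(1, 2))) = Add(-806, Pow(Add(1209, Mul(Rational(1, 4), Rational(-1, 28), 36)), Rational(1, 2))) = Add(-806, Pow(Add(1209, Rational(-9, 28)), Rational(1, 2))) = Add(-806, Pow(Rational(33843, 28), Rational(1, 2))) = Add(-806, Mul(Rational(1, 14), Pow(236901, Rational(1, 2))))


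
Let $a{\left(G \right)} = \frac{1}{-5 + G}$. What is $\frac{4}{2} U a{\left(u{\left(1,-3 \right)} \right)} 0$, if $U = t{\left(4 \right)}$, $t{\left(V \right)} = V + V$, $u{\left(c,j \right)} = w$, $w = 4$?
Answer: $0$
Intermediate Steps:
$u{\left(c,j \right)} = 4$
$t{\left(V \right)} = 2 V$
$U = 8$ ($U = 2 \cdot 4 = 8$)
$\frac{4}{2} U a{\left(u{\left(1,-3 \right)} \right)} 0 = \frac{4}{2} \frac{8}{-5 + 4} \cdot 0 = 4 \cdot \frac{1}{2} \frac{8}{-1} \cdot 0 = 2 \cdot 8 \left(-1\right) 0 = 2 \left(\left(-8\right) 0\right) = 2 \cdot 0 = 0$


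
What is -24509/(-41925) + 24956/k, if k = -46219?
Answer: 86501171/1937731575 ≈ 0.044640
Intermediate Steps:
-24509/(-41925) + 24956/k = -24509/(-41925) + 24956/(-46219) = -24509*(-1/41925) + 24956*(-1/46219) = 24509/41925 - 24956/46219 = 86501171/1937731575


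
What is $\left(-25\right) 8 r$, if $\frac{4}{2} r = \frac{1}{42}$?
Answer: $- \frac{50}{21} \approx -2.381$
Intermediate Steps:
$r = \frac{1}{84}$ ($r = \frac{1}{2 \cdot 42} = \frac{1}{2} \cdot \frac{1}{42} = \frac{1}{84} \approx 0.011905$)
$\left(-25\right) 8 r = \left(-25\right) 8 \cdot \frac{1}{84} = \left(-200\right) \frac{1}{84} = - \frac{50}{21}$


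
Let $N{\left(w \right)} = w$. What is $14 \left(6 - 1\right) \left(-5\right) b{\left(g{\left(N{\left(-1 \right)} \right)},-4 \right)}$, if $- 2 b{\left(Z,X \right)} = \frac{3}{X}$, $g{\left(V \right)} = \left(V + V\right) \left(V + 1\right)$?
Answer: $- \frac{525}{4} \approx -131.25$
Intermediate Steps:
$g{\left(V \right)} = 2 V \left(1 + V\right)$
$b{\left(Z,X \right)} = - \frac{3}{2 X}$ ($b{\left(Z,X \right)} = - \frac{3 \frac{1}{X}}{2} = - \frac{3}{2 X}$)
$14 \left(6 - 1\right) \left(-5\right) b{\left(g{\left(N{\left(-1 \right)} \right)},-4 \right)} = 14 \left(6 - 1\right) \left(-5\right) \left(- \frac{3}{2 \left(-4\right)}\right) = 14 \cdot 5 \left(-5\right) \left(\left(- \frac{3}{2}\right) \left(- \frac{1}{4}\right)\right) = 14 \left(-25\right) \frac{3}{8} = \left(-350\right) \frac{3}{8} = - \frac{525}{4}$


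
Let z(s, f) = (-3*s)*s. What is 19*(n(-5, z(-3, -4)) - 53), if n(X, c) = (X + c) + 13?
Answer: -1368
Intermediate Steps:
z(s, f) = -3*s²
n(X, c) = 13 + X + c
19*(n(-5, z(-3, -4)) - 53) = 19*((13 - 5 - 3*(-3)²) - 53) = 19*((13 - 5 - 3*9) - 53) = 19*((13 - 5 - 27) - 53) = 19*(-19 - 53) = 19*(-72) = -1368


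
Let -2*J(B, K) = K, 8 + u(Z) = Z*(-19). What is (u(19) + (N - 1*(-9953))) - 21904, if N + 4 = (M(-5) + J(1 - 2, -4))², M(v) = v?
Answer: -12315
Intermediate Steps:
u(Z) = -8 - 19*Z (u(Z) = -8 + Z*(-19) = -8 - 19*Z)
J(B, K) = -K/2
N = 5 (N = -4 + (-5 - ½*(-4))² = -4 + (-5 + 2)² = -4 + (-3)² = -4 + 9 = 5)
(u(19) + (N - 1*(-9953))) - 21904 = ((-8 - 19*19) + (5 - 1*(-9953))) - 21904 = ((-8 - 361) + (5 + 9953)) - 21904 = (-369 + 9958) - 21904 = 9589 - 21904 = -12315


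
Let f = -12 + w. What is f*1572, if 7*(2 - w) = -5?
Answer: -102180/7 ≈ -14597.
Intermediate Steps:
w = 19/7 (w = 2 - ⅐*(-5) = 2 + 5/7 = 19/7 ≈ 2.7143)
f = -65/7 (f = -12 + 19/7 = -65/7 ≈ -9.2857)
f*1572 = -65/7*1572 = -102180/7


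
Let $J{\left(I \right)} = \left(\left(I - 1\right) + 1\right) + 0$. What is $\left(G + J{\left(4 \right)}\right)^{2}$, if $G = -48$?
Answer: $1936$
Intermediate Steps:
$J{\left(I \right)} = I$ ($J{\left(I \right)} = \left(\left(-1 + I\right) + 1\right) + 0 = I + 0 = I$)
$\left(G + J{\left(4 \right)}\right)^{2} = \left(-48 + 4\right)^{2} = \left(-44\right)^{2} = 1936$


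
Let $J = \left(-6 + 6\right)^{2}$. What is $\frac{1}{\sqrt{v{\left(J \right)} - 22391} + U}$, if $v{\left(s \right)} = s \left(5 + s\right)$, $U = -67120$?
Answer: $- \frac{67120}{4505116791} - \frac{i \sqrt{22391}}{4505116791} \approx -1.4899 \cdot 10^{-5} - 3.3215 \cdot 10^{-8} i$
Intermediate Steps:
$J = 0$ ($J = 0^{2} = 0$)
$\frac{1}{\sqrt{v{\left(J \right)} - 22391} + U} = \frac{1}{\sqrt{0 \left(5 + 0\right) - 22391} - 67120} = \frac{1}{\sqrt{0 \cdot 5 - 22391} - 67120} = \frac{1}{\sqrt{0 - 22391} - 67120} = \frac{1}{\sqrt{-22391} - 67120} = \frac{1}{i \sqrt{22391} - 67120} = \frac{1}{-67120 + i \sqrt{22391}}$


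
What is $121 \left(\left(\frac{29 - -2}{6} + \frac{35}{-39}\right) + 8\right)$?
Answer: $\frac{38599}{26} \approx 1484.6$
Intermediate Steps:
$121 \left(\left(\frac{29 - -2}{6} + \frac{35}{-39}\right) + 8\right) = 121 \left(\left(\left(29 + 2\right) \frac{1}{6} + 35 \left(- \frac{1}{39}\right)\right) + 8\right) = 121 \left(\left(31 \cdot \frac{1}{6} - \frac{35}{39}\right) + 8\right) = 121 \left(\left(\frac{31}{6} - \frac{35}{39}\right) + 8\right) = 121 \left(\frac{111}{26} + 8\right) = 121 \cdot \frac{319}{26} = \frac{38599}{26}$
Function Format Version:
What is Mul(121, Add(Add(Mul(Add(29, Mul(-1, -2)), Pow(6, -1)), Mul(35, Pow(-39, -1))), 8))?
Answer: Rational(38599, 26) ≈ 1484.6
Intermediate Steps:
Mul(121, Add(Add(Mul(Add(29, Mul(-1, -2)), Pow(6, -1)), Mul(35, Pow(-39, -1))), 8)) = Mul(121, Add(Add(Mul(Add(29, 2), Rational(1, 6)), Mul(35, Rational(-1, 39))), 8)) = Mul(121, Add(Add(Mul(31, Rational(1, 6)), Rational(-35, 39)), 8)) = Mul(121, Add(Add(Rational(31, 6), Rational(-35, 39)), 8)) = Mul(121, Add(Rational(111, 26), 8)) = Mul(121, Rational(319, 26)) = Rational(38599, 26)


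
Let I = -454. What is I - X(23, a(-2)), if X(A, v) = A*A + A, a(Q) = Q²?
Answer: -1006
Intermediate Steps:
X(A, v) = A + A² (X(A, v) = A² + A = A + A²)
I - X(23, a(-2)) = -454 - 23*(1 + 23) = -454 - 23*24 = -454 - 1*552 = -454 - 552 = -1006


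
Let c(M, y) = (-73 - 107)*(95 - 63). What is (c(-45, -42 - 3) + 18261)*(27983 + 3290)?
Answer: 390943773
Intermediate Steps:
c(M, y) = -5760 (c(M, y) = -180*32 = -5760)
(c(-45, -42 - 3) + 18261)*(27983 + 3290) = (-5760 + 18261)*(27983 + 3290) = 12501*31273 = 390943773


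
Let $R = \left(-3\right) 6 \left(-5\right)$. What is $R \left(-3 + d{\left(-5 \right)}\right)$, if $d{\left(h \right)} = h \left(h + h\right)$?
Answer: $4230$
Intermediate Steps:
$R = 90$ ($R = \left(-18\right) \left(-5\right) = 90$)
$d{\left(h \right)} = 2 h^{2}$ ($d{\left(h \right)} = h 2 h = 2 h^{2}$)
$R \left(-3 + d{\left(-5 \right)}\right) = 90 \left(-3 + 2 \left(-5\right)^{2}\right) = 90 \left(-3 + 2 \cdot 25\right) = 90 \left(-3 + 50\right) = 90 \cdot 47 = 4230$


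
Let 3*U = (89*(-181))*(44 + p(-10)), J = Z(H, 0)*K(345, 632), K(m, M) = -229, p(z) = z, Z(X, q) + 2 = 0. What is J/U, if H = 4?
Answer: -687/273853 ≈ -0.0025086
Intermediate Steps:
Z(X, q) = -2 (Z(X, q) = -2 + 0 = -2)
J = 458 (J = -2*(-229) = 458)
U = -547706/3 (U = ((89*(-181))*(44 - 10))/3 = (-16109*34)/3 = (⅓)*(-547706) = -547706/3 ≈ -1.8257e+5)
J/U = 458/(-547706/3) = 458*(-3/547706) = -687/273853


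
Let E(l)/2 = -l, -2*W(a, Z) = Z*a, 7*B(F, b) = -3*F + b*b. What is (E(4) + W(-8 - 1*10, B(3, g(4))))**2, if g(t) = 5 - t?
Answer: 16384/49 ≈ 334.37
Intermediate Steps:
B(F, b) = -3*F/7 + b**2/7 (B(F, b) = (-3*F + b*b)/7 = (-3*F + b**2)/7 = (b**2 - 3*F)/7 = -3*F/7 + b**2/7)
W(a, Z) = -Z*a/2
E(l) = -2*l (E(l) = 2*(-l) = -2*l)
(E(4) + W(-8 - 1*10, B(3, g(4))))**2 = (-2*4 - (-3/7*3 + (5 - 1*4)**2/7)*(-8 - 1*10)/2)**2 = (-8 - (-9/7 + (5 - 4)**2/7)*(-8 - 10)/2)**2 = (-8 - 1/2*(-9/7 + (1/7)*1**2)*(-18))**2 = (-8 - 1/2*(-9/7 + (1/7)*1)*(-18))**2 = (-8 - 1/2*(-9/7 + 1/7)*(-18))**2 = (-8 - 1/2*(-8/7)*(-18))**2 = (-8 - 72/7)**2 = (-128/7)**2 = 16384/49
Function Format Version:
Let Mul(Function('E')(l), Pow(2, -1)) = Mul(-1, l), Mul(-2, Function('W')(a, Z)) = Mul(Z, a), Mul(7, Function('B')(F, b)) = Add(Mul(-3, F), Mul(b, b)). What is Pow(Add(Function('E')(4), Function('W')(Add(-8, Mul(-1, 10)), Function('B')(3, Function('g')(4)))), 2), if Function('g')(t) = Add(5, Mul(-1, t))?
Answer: Rational(16384, 49) ≈ 334.37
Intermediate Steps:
Function('B')(F, b) = Add(Mul(Rational(-3, 7), F), Mul(Rational(1, 7), Pow(b, 2))) (Function('B')(F, b) = Mul(Rational(1, 7), Add(Mul(-3, F), Mul(b, b))) = Mul(Rational(1, 7), Add(Mul(-3, F), Pow(b, 2))) = Mul(Rational(1, 7), Add(Pow(b, 2), Mul(-3, F))) = Add(Mul(Rational(-3, 7), F), Mul(Rational(1, 7), Pow(b, 2))))
Function('W')(a, Z) = Mul(Rational(-1, 2), Z, a) (Function('W')(a, Z) = Mul(Rational(-1, 2), Mul(Z, a)) = Mul(Rational(-1, 2), Z, a))
Function('E')(l) = Mul(-2, l) (Function('E')(l) = Mul(2, Mul(-1, l)) = Mul(-2, l))
Pow(Add(Function('E')(4), Function('W')(Add(-8, Mul(-1, 10)), Function('B')(3, Function('g')(4)))), 2) = Pow(Add(Mul(-2, 4), Mul(Rational(-1, 2), Add(Mul(Rational(-3, 7), 3), Mul(Rational(1, 7), Pow(Add(5, Mul(-1, 4)), 2))), Add(-8, Mul(-1, 10)))), 2) = Pow(Add(-8, Mul(Rational(-1, 2), Add(Rational(-9, 7), Mul(Rational(1, 7), Pow(Add(5, -4), 2))), Add(-8, -10))), 2) = Pow(Add(-8, Mul(Rational(-1, 2), Add(Rational(-9, 7), Mul(Rational(1, 7), Pow(1, 2))), -18)), 2) = Pow(Add(-8, Mul(Rational(-1, 2), Add(Rational(-9, 7), Mul(Rational(1, 7), 1)), -18)), 2) = Pow(Add(-8, Mul(Rational(-1, 2), Add(Rational(-9, 7), Rational(1, 7)), -18)), 2) = Pow(Add(-8, Mul(Rational(-1, 2), Rational(-8, 7), -18)), 2) = Pow(Add(-8, Rational(-72, 7)), 2) = Pow(Rational(-128, 7), 2) = Rational(16384, 49)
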